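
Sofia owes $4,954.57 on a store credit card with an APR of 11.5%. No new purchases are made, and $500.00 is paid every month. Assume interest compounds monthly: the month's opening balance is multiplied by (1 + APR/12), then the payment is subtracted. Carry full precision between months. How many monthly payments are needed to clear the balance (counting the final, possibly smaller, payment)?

Monthly rate r = 11.5%/12 = 0.958333% = 0.00958333.
Recurrence: B ← B·(1+r) − $500.00.
Month 1: interest $47.48; balance after payment $4,502.05.
Month 2: interest $43.14; balance after payment $4,045.20.
Closed form: n = −ln(1 − rB₀/P)/ln(1+r) = −ln(0.90504)/ln(1.00958) ≈ 10.462, so the balance reaches zero during payment 11.

11 payments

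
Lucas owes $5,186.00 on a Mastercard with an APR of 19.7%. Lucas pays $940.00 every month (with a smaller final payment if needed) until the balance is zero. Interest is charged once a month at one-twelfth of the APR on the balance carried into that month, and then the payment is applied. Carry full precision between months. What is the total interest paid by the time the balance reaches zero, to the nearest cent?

Monthly rate r = 19.7%/12 = 1.64167% = 0.0164167.
Payoff takes n = ⌈−ln(1 − rB₀/P)/ln(1+r)⌉ = ⌈5.830⌉ = 6 payments; the last is $781.65.
Total paid = 5·$940.00 + $781.65 = $5,481.65.
Total interest = total paid − principal = $5,481.65 − $5,186.00 = $295.65.

$295.65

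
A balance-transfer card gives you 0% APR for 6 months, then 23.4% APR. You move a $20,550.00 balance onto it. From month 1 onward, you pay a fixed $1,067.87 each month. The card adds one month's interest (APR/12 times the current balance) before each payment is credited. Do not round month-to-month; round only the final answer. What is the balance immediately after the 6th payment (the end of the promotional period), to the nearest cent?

$14,142.78

Promo months 1–6 at r₀ = 0%/12 = 0; months 7+ at r₁ = 23.4%/12 = 0.0195.
After month 6 (no interest yet): B = $20,550.00 − 6·$1,067.87 = $14,142.78.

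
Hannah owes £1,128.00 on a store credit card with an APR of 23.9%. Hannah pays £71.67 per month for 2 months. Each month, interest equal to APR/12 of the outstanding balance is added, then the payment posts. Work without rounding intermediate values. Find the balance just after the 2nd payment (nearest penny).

Monthly rate r = 23.9%/12 = 1.99167% = 0.0199167.
Each month: B ← B·(1+r) − £71.67.
Month 1: interest £22.47; balance after payment £1,078.80.
Month 2: interest £21.49; balance after payment £1,028.61.

£1,028.61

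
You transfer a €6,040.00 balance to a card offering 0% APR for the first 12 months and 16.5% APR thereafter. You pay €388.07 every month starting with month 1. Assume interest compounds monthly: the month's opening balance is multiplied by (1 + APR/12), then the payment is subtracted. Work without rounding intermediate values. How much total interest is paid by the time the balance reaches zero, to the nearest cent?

€45.35

Promo months 1–12 at r₀ = 0%/12 = 0; months 13+ at r₁ = 16.5%/12 = 0.01375.
After month 12 (no interest yet): B = €6,040.00 − 12·€388.07 = €1,383.16.
Then at r₁ with €388.07/mo: n₂ = −ln(1 − r₁·B/P)/ln(1+r₁) ≈ 3.68 → 4 more payments.
Total paid = 15·€388.07 + €264.30 = €6,085.35; interest = €6,085.35 − €6,040.00 = €45.35.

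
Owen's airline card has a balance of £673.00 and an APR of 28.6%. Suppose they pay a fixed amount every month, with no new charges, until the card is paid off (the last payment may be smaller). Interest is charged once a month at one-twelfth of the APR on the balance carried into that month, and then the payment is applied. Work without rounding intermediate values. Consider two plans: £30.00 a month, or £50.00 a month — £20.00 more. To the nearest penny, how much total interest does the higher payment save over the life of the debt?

Monthly rate r = 28.6%/12 = 2.38333% = 0.0238333.
At £30.00/mo: n = ⌈−ln(1 − rB₀/P)/ln(1+r)⌉ = 33 payments (last £14.44); total interest = total paid − £673.00 = £301.44.
At £50.00/mo: 17 payments (last £21.32); total interest £148.32.
Interest saved = £301.44 − £148.32 = £153.12.

£153.12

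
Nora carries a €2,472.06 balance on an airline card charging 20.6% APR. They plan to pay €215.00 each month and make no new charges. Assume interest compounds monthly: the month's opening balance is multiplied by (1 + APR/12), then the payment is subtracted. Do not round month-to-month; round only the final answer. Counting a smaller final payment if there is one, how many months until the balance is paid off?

Monthly rate r = 20.6%/12 = 1.71667% = 0.0171667.
Recurrence: B ← B·(1+r) − €215.00.
Month 1: interest €42.44; balance after payment €2,299.50.
Month 2: interest €39.47; balance after payment €2,123.97.
Closed form: n = −ln(1 − rB₀/P)/ln(1+r) = −ln(0.80262)/ln(1.01717) ≈ 12.918, so the balance reaches zero during payment 13.

13 payments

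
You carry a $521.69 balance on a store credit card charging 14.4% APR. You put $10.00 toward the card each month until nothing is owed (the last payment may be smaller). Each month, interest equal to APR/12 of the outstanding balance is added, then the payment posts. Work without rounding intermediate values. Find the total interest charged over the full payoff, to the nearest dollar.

$303

Monthly rate r = 14.4%/12 = 1.2% = 0.012.
Payoff takes n = ⌈−ln(1 − rB₀/P)/ln(1+r)⌉ = ⌈82.455⌉ = 83 payments; the last is $4.57.
Total paid = 82·$10.00 + $4.57 = $824.57.
Total interest = total paid − principal = $824.57 − $521.69 = $302.88.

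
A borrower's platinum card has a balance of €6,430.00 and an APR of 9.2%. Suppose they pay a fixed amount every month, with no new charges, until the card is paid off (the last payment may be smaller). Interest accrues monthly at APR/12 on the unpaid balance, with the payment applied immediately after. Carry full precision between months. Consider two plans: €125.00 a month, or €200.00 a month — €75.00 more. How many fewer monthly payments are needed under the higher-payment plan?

28 fewer payments

Monthly rate r = 9.2%/12 = 0.766667% = 0.00766667.
At €125.00/mo: n = ⌈−ln(1 − rB₀/P)/ln(1+r)⌉ = 66 payments (last €82.90); total interest = total paid − €6,430.00 = €1,777.90.
At €200.00/mo: 38 payments (last €11.02); total interest €981.02.
Payments saved = 66 − 38 = 28.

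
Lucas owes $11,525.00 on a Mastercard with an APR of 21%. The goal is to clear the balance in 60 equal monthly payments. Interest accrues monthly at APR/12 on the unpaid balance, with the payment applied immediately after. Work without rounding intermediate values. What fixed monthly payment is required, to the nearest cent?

$311.79

Monthly rate r = 21%/12 = 1.75% = 0.0175.
Level-payment amortization: P = B₀·r / (1 − (1+r)^(−n)) = 11525.00·0.0175 / (1 − 1.0175^(−60)).
Denominator 1 − (1+r)^(−60) = 0.646869747.
P = 201.688 / 0.646869747 ≈ 311.79.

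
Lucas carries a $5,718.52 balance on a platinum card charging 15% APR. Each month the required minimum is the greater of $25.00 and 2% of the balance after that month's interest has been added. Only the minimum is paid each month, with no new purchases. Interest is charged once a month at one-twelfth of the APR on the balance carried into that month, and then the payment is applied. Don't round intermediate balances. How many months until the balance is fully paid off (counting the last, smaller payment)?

275 months

Monthly rate r = 15%/12 = 1.25% = 0.0125.
While 2% of the post-interest balance exceeds $25.00, each month B ← (B·(1+r))·(1 − 0.02), i.e. B shrinks by the factor (1+r)·0.98 = 0.99225.
This holds for months 1–198. Entering month 199 the balance is $1,225.36; 2% of the post-interest balance is now below $25.00, so the flat $25.00 minimum applies from here.
From month 199 a fixed $25.00 at rate r clears $1,225.36 in 77 more payments. Total: 198 + 77 = 275 months.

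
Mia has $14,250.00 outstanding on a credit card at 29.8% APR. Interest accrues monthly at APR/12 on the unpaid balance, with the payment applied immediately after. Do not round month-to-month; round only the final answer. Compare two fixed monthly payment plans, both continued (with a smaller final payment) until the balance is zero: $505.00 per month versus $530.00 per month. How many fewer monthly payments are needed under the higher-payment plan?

Monthly rate r = 29.8%/12 = 2.48333% = 0.0248333.
At $505.00/mo: n = ⌈−ln(1 − rB₀/P)/ln(1+r)⌉ = 50 payments (last $93.18); total interest = total paid − $14,250.00 = $10,588.18.
At $530.00/mo: 45 payments (last $483.70); total interest $9,553.70.
Payments saved = 50 − 45 = 5.

5 fewer payments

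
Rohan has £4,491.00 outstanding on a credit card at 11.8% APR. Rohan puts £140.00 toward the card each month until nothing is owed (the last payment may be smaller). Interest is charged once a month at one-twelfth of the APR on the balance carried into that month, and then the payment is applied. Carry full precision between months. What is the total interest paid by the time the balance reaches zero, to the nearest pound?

£931

Monthly rate r = 11.8%/12 = 0.983333% = 0.00983333.
Payoff takes n = ⌈−ln(1 − rB₀/P)/ln(1+r)⌉ = ⌈38.729⌉ = 39 payments; the last is £102.24.
Total paid = 38·£140.00 + £102.24 = £5,422.24.
Total interest = total paid − principal = £5,422.24 − £4,491.00 = £931.24.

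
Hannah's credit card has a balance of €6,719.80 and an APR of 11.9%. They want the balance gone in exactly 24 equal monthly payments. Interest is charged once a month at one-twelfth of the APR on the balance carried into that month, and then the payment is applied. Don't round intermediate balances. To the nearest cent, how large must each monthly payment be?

€316.01

Monthly rate r = 11.9%/12 = 0.991667% = 0.00991667.
Level-payment amortization: P = B₀·r / (1 − (1+r)^(−n)) = 6719.80·0.00991667 / (1 − 1.00992^(−24)).
Denominator 1 − (1+r)^(−24) = 0.210872726.
P = 66.638 / 0.210872726 ≈ 316.01.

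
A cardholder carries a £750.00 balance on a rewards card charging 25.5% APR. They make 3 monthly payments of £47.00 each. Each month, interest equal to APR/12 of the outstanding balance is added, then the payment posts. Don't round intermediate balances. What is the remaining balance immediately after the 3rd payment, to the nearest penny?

Monthly rate r = 25.5%/12 = 2.125% = 0.02125.
Each month: B ← B·(1+r) − £47.00.
Month 1: interest £15.94; balance after payment £718.94.
Month 2: interest £15.28; balance after payment £687.21.
Month 3: interest £14.60; balance after payment £654.82.

£654.82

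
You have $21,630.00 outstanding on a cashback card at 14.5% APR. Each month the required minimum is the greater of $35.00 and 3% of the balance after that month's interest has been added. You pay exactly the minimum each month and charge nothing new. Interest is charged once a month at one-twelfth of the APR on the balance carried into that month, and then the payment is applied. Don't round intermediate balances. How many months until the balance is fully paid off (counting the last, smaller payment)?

Monthly rate r = 14.5%/12 = 1.20833% = 0.0120833.
While 3% of the post-interest balance exceeds $35.00, each month B ← (B·(1+r))·(1 − 0.03), i.e. B shrinks by the factor (1+r)·0.97 = 0.98172.
This holds for months 1–159. Entering month 160 the balance is $1,151.20; 3% of the post-interest balance is now below $35.00, so the flat $35.00 minimum applies from here.
From month 160 a fixed $35.00 at rate r clears $1,151.20 in 43 more payments. Total: 159 + 43 = 202 months.

202 months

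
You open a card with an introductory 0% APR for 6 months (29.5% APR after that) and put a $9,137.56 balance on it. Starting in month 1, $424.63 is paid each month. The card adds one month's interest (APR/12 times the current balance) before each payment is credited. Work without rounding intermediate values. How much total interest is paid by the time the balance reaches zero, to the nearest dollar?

$1,812

Promo months 1–6 at r₀ = 0%/12 = 0; months 7+ at r₁ = 29.5%/12 = 0.0245833.
After month 6 (no interest yet): B = $9,137.56 − 6·$424.63 = $6,589.78.
Then at r₁ with $424.63/mo: n₂ = −ln(1 − r₁·B/P)/ln(1+r₁) ≈ 19.78 → 20 more payments.
Total paid = 25·$424.63 + $333.65 = $10,949.40; interest = $10,949.40 − $9,137.56 = $1,811.84.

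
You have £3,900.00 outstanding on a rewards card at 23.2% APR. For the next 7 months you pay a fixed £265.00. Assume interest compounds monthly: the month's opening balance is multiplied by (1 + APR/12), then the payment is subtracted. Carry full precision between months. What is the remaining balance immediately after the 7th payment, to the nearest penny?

Monthly rate r = 23.2%/12 = 1.93333% = 0.0193333.
Each month: B ← B·(1+r) − £265.00.
Month 1: interest £75.40; balance after payment £3,710.40.
Month 2: interest £71.73; balance after payment £3,517.13.
Month 3: interest £68.00; balance after payment £3,320.13.
Month 4: interest £64.19; balance after payment £3,119.32.
Month 5: interest £60.31; balance after payment £2,914.63.
Month 6: interest £56.35; balance after payment £2,705.98.
Month 7: interest £52.32; balance after payment £2,493.29.

£2,493.29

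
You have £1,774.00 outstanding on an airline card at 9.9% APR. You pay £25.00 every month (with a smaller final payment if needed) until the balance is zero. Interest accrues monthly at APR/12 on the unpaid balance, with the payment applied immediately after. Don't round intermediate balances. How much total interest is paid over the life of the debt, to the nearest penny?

Monthly rate r = 9.9%/12 = 0.825% = 0.00825.
Payoff takes n = ⌈−ln(1 − rB₀/P)/ln(1+r)⌉ = ⌈107.166⌉ = 108 payments; the last is £4.15.
Total paid = 107·£25.00 + £4.15 = £2,679.15.
Total interest = total paid − principal = £2,679.15 − £1,774.00 = £905.15.

£905.15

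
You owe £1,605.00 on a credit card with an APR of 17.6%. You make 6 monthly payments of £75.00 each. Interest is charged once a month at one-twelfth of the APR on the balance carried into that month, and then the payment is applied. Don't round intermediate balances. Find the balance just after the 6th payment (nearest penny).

Monthly rate r = 17.6%/12 = 1.46667% = 0.0146667.
Each month: B ← B·(1+r) − £75.00.
Month 1: interest £23.54; balance after payment £1,553.54.
Month 2: interest £22.79; balance after payment £1,501.33.
Month 3: interest £22.02; balance after payment £1,448.34.
Month 4: interest £21.24; balance after payment £1,394.59.
Month 5: interest £20.45; balance after payment £1,340.04.
Month 6: interest £19.65; balance after payment £1,284.69.

£1,284.69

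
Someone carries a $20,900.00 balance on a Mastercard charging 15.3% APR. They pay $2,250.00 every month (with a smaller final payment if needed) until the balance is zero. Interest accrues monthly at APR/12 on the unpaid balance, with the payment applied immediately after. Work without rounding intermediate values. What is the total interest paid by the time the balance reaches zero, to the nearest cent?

$1,487.13

Monthly rate r = 15.3%/12 = 1.275% = 0.01275.
Payoff takes n = ⌈−ln(1 − rB₀/P)/ln(1+r)⌉ = ⌈9.950⌉ = 10 payments; the last is $2,137.13.
Total paid = 9·$2,250.00 + $2,137.13 = $22,387.13.
Total interest = total paid − principal = $22,387.13 − $20,900.00 = $1,487.13.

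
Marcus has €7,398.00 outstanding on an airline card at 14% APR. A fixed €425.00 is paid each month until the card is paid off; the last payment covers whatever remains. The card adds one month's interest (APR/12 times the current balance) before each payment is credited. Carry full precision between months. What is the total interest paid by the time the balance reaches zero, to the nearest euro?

€920

Monthly rate r = 14%/12 = 1.16667% = 0.0116667.
Payoff takes n = ⌈−ln(1 − rB₀/P)/ln(1+r)⌉ = ⌈19.571⌉ = 20 payments; the last is €243.18.
Total paid = 19·€425.00 + €243.18 = €8,318.18.
Total interest = total paid − principal = €8,318.18 − €7,398.00 = €920.18.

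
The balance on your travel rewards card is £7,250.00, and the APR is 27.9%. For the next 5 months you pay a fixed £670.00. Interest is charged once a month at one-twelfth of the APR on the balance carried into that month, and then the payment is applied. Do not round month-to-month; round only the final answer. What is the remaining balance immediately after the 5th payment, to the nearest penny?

£4,623.49

Monthly rate r = 27.9%/12 = 2.325% = 0.02325.
Each month: B ← B·(1+r) − £670.00.
Month 1: interest £168.56; balance after payment £6,748.56.
Month 2: interest £156.90; balance after payment £6,235.47.
Month 3: interest £144.97; balance after payment £5,710.44.
Month 4: interest £132.77; balance after payment £5,173.21.
Month 5: interest £120.28; balance after payment £4,623.49.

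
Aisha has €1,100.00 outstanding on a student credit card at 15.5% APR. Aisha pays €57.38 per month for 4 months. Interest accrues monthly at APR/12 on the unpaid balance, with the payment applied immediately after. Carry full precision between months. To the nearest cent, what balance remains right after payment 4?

€923.94

Monthly rate r = 15.5%/12 = 1.29167% = 0.0129167.
Each month: B ← B·(1+r) − €57.38.
Month 1: interest €14.21; balance after payment €1,056.83.
Month 2: interest €13.65; balance after payment €1,013.10.
Month 3: interest €13.09; balance after payment €968.80.
Month 4: interest €12.51; balance after payment €923.94.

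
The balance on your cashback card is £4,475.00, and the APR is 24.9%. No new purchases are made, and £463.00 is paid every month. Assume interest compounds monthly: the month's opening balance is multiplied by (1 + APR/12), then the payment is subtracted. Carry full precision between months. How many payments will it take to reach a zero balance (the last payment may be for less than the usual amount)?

11 payments

Monthly rate r = 24.9%/12 = 2.075% = 0.02075.
Recurrence: B ← B·(1+r) − £463.00.
Month 1: interest £92.86; balance after payment £4,104.86.
Month 2: interest £85.18; balance after payment £3,727.03.
Closed form: n = −ln(1 − rB₀/P)/ln(1+r) = −ln(0.79945)/ln(1.02075) ≈ 10.899, so the balance reaches zero during payment 11.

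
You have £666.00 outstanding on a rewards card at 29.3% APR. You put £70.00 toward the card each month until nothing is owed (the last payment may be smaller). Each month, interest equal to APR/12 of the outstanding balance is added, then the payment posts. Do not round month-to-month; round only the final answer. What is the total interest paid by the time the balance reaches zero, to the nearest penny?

Monthly rate r = 29.3%/12 = 2.44167% = 0.0244167.
Payoff takes n = ⌈−ln(1 − rB₀/P)/ln(1+r)⌉ = ⌈10.959⌉ = 11 payments; the last is £67.16.
Total paid = 10·£70.00 + £67.16 = £767.16.
Total interest = total paid − principal = £767.16 − £666.00 = £101.16.

£101.16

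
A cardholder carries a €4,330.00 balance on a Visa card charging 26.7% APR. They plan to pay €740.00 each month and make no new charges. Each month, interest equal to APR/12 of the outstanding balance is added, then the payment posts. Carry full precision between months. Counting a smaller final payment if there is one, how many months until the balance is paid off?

Monthly rate r = 26.7%/12 = 2.225% = 0.02225.
Recurrence: B ← B·(1+r) − €740.00.
Month 1: interest €96.34; balance after payment €3,686.34.
Month 2: interest €82.02; balance after payment €3,028.36.
Closed form: n = −ln(1 − rB₀/P)/ln(1+r) = −ln(0.86981)/ln(1.02225) ≈ 6.338, so the balance reaches zero during payment 7.

7 months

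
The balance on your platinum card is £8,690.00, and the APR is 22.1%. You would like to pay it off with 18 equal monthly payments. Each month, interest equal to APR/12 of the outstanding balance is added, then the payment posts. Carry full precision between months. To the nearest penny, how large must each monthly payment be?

Monthly rate r = 22.1%/12 = 1.84167% = 0.0184167.
Level-payment amortization: P = B₀·r / (1 − (1+r)^(−n)) = 8690.00·0.0184167 / (1 − 1.01842^(−18)).
Denominator 1 − (1+r)^(−18) = 0.279985844.
P = 160.041 / 0.279985844 ≈ 571.60.

£571.60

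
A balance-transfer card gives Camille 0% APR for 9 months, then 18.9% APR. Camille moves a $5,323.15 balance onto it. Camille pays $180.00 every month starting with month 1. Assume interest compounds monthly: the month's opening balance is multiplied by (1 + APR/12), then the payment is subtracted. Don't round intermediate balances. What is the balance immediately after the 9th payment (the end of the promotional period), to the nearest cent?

$3,703.15

Promo months 1–9 at r₀ = 0%/12 = 0; months 10+ at r₁ = 18.9%/12 = 0.01575.
After month 9 (no interest yet): B = $5,323.15 − 9·$180.00 = $3,703.15.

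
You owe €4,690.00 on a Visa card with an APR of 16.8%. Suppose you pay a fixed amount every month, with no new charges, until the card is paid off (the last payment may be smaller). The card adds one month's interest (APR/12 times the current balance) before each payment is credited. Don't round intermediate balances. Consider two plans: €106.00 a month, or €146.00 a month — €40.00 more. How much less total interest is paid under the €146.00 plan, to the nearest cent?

€1,093.06

Monthly rate r = 16.8%/12 = 1.4% = 0.014.
At €106.00/mo: n = ⌈−ln(1 − rB₀/P)/ln(1+r)⌉ = 70 payments (last €51.99); total interest = total paid − €4,690.00 = €2,675.99.
At €146.00/mo: 43 payments (last €140.93); total interest €1,582.93.
Interest saved = €2,675.99 − €1,582.93 = €1,093.06.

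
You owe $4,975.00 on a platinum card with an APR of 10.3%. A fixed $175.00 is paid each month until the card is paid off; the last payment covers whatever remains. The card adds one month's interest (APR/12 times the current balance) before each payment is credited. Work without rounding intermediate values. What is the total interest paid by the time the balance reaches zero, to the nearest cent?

$752.81

Monthly rate r = 10.3%/12 = 0.858333% = 0.00858333.
Payoff takes n = ⌈−ln(1 − rB₀/P)/ln(1+r)⌉ = ⌈32.730⌉ = 33 payments; the last is $127.81.
Total paid = 32·$175.00 + $127.81 = $5,727.81.
Total interest = total paid − principal = $5,727.81 − $4,975.00 = $752.81.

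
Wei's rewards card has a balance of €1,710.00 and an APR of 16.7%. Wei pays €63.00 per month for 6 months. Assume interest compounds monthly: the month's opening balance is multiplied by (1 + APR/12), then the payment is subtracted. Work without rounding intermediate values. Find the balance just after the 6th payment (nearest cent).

€1,466.45

Monthly rate r = 16.7%/12 = 1.39167% = 0.0139167.
Each month: B ← B·(1+r) − €63.00.
Month 1: interest €23.80; balance after payment €1,670.80.
Month 2: interest €23.25; balance after payment €1,631.05.
Month 3: interest €22.70; balance after payment €1,590.75.
Month 4: interest €22.14; balance after payment €1,549.89.
Month 5: interest €21.57; balance after payment €1,508.46.
Month 6: interest €20.99; balance after payment €1,466.45.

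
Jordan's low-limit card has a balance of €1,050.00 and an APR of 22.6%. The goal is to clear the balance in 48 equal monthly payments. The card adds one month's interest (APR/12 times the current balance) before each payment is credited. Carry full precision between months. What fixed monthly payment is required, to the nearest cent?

€33.42

Monthly rate r = 22.6%/12 = 1.88333% = 0.0188333.
Level-payment amortization: P = B₀·r / (1 − (1+r)^(−n)) = 1050.00·0.0188333 / (1 − 1.01883^(−48)).
Denominator 1 − (1+r)^(−48) = 0.591634522.
P = 19.775 / 0.591634522 ≈ 33.42.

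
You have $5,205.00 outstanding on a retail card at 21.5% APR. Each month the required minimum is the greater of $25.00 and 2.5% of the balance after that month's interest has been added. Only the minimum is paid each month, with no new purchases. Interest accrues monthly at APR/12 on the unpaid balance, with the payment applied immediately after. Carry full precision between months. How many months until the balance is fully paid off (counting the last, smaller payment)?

Monthly rate r = 21.5%/12 = 1.79167% = 0.0179167.
While 2.5% of the post-interest balance exceeds $25.00, each month B ← (B·(1+r))·(1 − 0.025), i.e. B shrinks by the factor (1+r)·0.975 = 0.99247.
This holds for months 1–221. Entering month 222 the balance is $979.14; 2.5% of the post-interest balance is now below $25.00, so the flat $25.00 minimum applies from here.
From month 222 a fixed $25.00 at rate r clears $979.14 in 69 more payments. Total: 221 + 69 = 290 months.

290 months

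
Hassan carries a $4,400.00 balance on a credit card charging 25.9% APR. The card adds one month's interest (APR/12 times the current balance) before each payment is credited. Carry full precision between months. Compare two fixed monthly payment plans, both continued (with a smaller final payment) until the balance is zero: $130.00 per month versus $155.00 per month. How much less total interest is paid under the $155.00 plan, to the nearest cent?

$1,097.59

Monthly rate r = 25.9%/12 = 2.15833% = 0.0215833.
At $130.00/mo: n = ⌈−ln(1 − rB₀/P)/ln(1+r)⌉ = 62 payments (last $53.04); total interest = total paid − $4,400.00 = $3,583.04.
At $155.00/mo: 45 payments (last $65.45); total interest $2,485.45.
Interest saved = $3,583.04 − $2,485.45 = $1,097.59.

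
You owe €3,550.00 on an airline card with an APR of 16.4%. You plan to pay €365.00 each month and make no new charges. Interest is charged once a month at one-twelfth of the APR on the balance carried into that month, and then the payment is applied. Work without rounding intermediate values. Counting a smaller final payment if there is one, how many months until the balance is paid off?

Monthly rate r = 16.4%/12 = 1.36667% = 0.0136667.
Recurrence: B ← B·(1+r) − €365.00.
Month 1: interest €48.52; balance after payment €3,233.52.
Month 2: interest €44.19; balance after payment €2,912.71.
Closed form: n = −ln(1 − rB₀/P)/ln(1+r) = −ln(0.86708)/ln(1.01367) ≈ 10.507, so the balance reaches zero during payment 11.

11 payments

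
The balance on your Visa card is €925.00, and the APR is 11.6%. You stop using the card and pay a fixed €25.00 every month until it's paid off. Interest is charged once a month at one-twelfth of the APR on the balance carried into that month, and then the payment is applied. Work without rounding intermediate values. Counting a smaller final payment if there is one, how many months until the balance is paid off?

47 months

Monthly rate r = 11.6%/12 = 0.966667% = 0.00966667.
Recurrence: B ← B·(1+r) − €25.00.
Month 1: interest €8.94; balance after payment €908.94.
Month 2: interest €8.79; balance after payment €892.73.
Closed form: n = −ln(1 − rB₀/P)/ln(1+r) = −ln(0.64233)/ln(1.00967) ≈ 46.012, so the balance reaches zero during payment 47.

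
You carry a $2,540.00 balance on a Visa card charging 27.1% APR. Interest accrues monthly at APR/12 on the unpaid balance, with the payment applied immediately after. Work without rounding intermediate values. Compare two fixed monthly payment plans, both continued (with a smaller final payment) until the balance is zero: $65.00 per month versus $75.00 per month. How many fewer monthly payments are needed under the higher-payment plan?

31 fewer payments

Monthly rate r = 27.1%/12 = 2.25833% = 0.0225833.
At $65.00/mo: n = ⌈−ln(1 − rB₀/P)/ln(1+r)⌉ = 96 payments (last $57.29); total interest = total paid − $2,540.00 = $3,692.29.
At $75.00/mo: 65 payments (last $61.11); total interest $2,321.11.
Payments saved = 96 − 65 = 31.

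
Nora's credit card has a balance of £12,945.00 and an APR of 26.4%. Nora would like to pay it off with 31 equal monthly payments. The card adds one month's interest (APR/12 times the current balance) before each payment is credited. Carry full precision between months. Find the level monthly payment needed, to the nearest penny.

£580.44

Monthly rate r = 26.4%/12 = 2.2% = 0.022.
Level-payment amortization: P = B₀·r / (1 − (1+r)^(−n)) = 12945.00·0.022 / (1 − 1.022^(−31)).
Denominator 1 − (1+r)^(−31) = 0.490643057.
P = 284.79 / 0.490643057 ≈ 580.44.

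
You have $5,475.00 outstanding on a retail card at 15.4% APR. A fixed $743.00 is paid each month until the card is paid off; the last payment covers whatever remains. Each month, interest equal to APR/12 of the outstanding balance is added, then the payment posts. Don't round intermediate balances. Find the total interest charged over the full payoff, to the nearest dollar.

$314

Monthly rate r = 15.4%/12 = 1.28333% = 0.0128333.
Payoff takes n = ⌈−ln(1 − rB₀/P)/ln(1+r)⌉ = ⌈7.790⌉ = 8 payments; the last is $588.06.
Total paid = 7·$743.00 + $588.06 = $5,789.06.
Total interest = total paid − principal = $5,789.06 − $5,475.00 = $314.06.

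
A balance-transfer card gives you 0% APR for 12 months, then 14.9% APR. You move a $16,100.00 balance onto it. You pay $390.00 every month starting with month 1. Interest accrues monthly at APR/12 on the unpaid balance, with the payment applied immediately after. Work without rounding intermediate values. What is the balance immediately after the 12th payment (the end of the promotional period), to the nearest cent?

Promo months 1–12 at r₀ = 0%/12 = 0; months 13+ at r₁ = 14.9%/12 = 0.0124167.
After month 12 (no interest yet): B = $16,100.00 − 12·$390.00 = $11,420.00.

$11,420.00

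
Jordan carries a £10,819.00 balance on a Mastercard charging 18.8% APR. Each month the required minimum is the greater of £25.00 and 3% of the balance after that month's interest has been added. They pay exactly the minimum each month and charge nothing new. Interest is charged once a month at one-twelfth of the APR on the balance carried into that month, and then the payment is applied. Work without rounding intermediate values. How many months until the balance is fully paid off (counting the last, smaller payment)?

220 months

Monthly rate r = 18.8%/12 = 1.56667% = 0.0156667.
While 3% of the post-interest balance exceeds £25.00, each month B ← (B·(1+r))·(1 − 0.03), i.e. B shrinks by the factor (1+r)·0.97 = 0.9852.
This holds for months 1–173. Entering month 174 the balance is £819.70; 3% of the post-interest balance is now below £25.00, so the flat £25.00 minimum applies from here.
From month 174 a fixed £25.00 at rate r clears £819.70 in 47 more payments. Total: 173 + 47 = 220 months.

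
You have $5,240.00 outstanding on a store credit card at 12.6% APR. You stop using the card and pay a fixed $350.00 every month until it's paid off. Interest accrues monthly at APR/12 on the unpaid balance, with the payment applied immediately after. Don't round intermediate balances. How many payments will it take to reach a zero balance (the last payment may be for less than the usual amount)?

Monthly rate r = 12.6%/12 = 1.05% = 0.0105.
Recurrence: B ← B·(1+r) − $350.00.
Month 1: interest $55.02; balance after payment $4,945.02.
Month 2: interest $51.92; balance after payment $4,646.94.
Closed form: n = −ln(1 − rB₀/P)/ln(1+r) = −ln(0.8428)/ln(1.0105) ≈ 16.374, so the balance reaches zero during payment 17.

17 payments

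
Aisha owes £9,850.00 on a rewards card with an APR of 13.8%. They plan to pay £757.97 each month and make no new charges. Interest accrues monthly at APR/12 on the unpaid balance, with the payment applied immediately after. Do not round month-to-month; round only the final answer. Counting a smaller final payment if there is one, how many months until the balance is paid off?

Monthly rate r = 13.8%/12 = 1.15% = 0.0115.
Recurrence: B ← B·(1+r) − £757.97.
Month 1: interest £113.27; balance after payment £9,205.31.
Month 2: interest £105.86; balance after payment £8,553.20.
Closed form: n = −ln(1 − rB₀/P)/ln(1+r) = −ln(0.85055)/ln(1.0115) ≈ 14.156, so the balance reaches zero during payment 15.

15 months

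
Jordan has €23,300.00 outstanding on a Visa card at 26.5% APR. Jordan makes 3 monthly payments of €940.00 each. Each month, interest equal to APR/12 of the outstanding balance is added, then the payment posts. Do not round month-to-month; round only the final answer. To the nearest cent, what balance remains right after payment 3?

Monthly rate r = 26.5%/12 = 2.20833% = 0.0220833.
Each month: B ← B·(1+r) − €940.00.
Month 1: interest €514.54; balance after payment €22,874.54.
Month 2: interest €505.15; balance after payment €22,439.69.
Month 3: interest €495.54; balance after payment €21,995.23.

€21,995.23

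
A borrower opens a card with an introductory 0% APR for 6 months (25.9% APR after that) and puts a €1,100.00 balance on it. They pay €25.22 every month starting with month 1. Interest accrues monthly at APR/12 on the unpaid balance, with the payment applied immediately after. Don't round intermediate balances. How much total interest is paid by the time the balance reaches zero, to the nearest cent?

Promo months 1–6 at r₀ = 0%/12 = 0; months 7+ at r₁ = 25.9%/12 = 0.0215833.
After month 6 (no interest yet): B = €1,100.00 − 6·€25.22 = €948.68.
Then at r₁ with €25.22/mo: n₂ = −ln(1 − r₁·B/P)/ln(1+r₁) ≈ 78.24 → 79 more payments.
Total paid = 84·€25.22 + €6.07 = €2,124.55; interest = €2,124.55 − €1,100.00 = €1,024.55.

€1,024.55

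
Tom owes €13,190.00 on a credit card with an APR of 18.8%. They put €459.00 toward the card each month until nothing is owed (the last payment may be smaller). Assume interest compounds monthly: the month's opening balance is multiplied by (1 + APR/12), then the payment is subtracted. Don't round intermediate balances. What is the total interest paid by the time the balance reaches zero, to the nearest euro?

Monthly rate r = 18.8%/12 = 1.56667% = 0.0156667.
Payoff takes n = ⌈−ln(1 − rB₀/P)/ln(1+r)⌉ = ⌈38.482⌉ = 39 payments; the last is €222.01.
Total paid = 38·€459.00 + €222.01 = €17,664.01.
Total interest = total paid − principal = €17,664.01 − €13,190.00 = €4,474.01.

€4,474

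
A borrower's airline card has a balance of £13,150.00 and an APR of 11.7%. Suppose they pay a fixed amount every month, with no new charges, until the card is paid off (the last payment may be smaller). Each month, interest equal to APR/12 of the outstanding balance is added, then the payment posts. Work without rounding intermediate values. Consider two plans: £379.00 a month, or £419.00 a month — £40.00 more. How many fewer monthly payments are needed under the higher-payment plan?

5 fewer payments

Monthly rate r = 11.7%/12 = 0.975% = 0.00975.
At £379.00/mo: n = ⌈−ln(1 − rB₀/P)/ln(1+r)⌉ = 43 payments (last £211.92); total interest = total paid − £13,150.00 = £2,979.92.
At £419.00/mo: 38 payments (last £271.46); total interest £2,624.46.
Payments saved = 43 − 38 = 5.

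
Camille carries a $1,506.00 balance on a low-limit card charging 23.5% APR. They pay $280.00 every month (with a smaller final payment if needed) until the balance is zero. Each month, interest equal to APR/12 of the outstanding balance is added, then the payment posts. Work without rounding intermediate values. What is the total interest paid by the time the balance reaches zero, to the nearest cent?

$101.42

Monthly rate r = 23.5%/12 = 1.95833% = 0.0195833.
Payoff takes n = ⌈−ln(1 − rB₀/P)/ln(1+r)⌉ = ⌈5.739⌉ = 6 payments; the last is $207.42.
Total paid = 5·$280.00 + $207.42 = $1,607.42.
Total interest = total paid − principal = $1,607.42 − $1,506.00 = $101.42.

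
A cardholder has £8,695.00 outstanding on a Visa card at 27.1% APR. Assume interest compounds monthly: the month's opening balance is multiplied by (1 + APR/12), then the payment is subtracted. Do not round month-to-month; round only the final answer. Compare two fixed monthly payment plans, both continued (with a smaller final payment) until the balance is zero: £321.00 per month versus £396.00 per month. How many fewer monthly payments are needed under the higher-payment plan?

Monthly rate r = 27.1%/12 = 2.25833% = 0.0225833.
At £321.00/mo: n = ⌈−ln(1 − rB₀/P)/ln(1+r)⌉ = 43 payments (last £116.97); total interest = total paid − £8,695.00 = £4,903.97.
At £396.00/mo: 31 payments (last £266.00); total interest £3,451.00.
Payments saved = 43 − 31 = 12.

12 fewer payments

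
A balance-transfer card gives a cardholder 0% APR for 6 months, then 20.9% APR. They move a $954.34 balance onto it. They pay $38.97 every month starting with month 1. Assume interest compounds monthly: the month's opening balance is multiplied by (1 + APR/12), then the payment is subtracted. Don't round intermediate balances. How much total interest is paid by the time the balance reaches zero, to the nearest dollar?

$157

Promo months 1–6 at r₀ = 0%/12 = 0; months 7+ at r₁ = 20.9%/12 = 0.0174167.
After month 6 (no interest yet): B = $954.34 − 6·$38.97 = $720.52.
Then at r₁ with $38.97/mo: n₂ = −ln(1 − r₁·B/P)/ln(1+r₁) ≈ 22.51 → 23 more payments.
Total paid = 28·$38.97 + $19.87 = $1,111.03; interest = $1,111.03 − $954.34 = $156.69.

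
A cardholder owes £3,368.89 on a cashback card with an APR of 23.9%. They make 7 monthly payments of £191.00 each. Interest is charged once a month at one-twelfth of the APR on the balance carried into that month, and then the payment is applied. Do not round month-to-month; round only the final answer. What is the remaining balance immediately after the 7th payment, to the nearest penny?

Monthly rate r = 23.9%/12 = 1.99167% = 0.0199167.
Each month: B ← B·(1+r) − £191.00.
Month 1: interest £67.10; balance after payment £3,244.99.
Month 2: interest £64.63; balance after payment £3,118.62.
Month 3: interest £62.11; balance after payment £2,989.73.
Month 4: interest £59.55; balance after payment £2,858.27.
Month 5: interest £56.93; balance after payment £2,724.20.
Month 6: interest £54.26; balance after payment £2,587.46.
Month 7: interest £51.53; balance after payment £2,447.99.

£2,447.99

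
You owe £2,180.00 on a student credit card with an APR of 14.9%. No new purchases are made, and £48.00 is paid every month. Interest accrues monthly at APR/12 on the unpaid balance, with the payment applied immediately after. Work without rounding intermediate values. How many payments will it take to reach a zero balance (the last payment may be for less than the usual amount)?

68 months

Monthly rate r = 14.9%/12 = 1.24167% = 0.0124167.
Recurrence: B ← B·(1+r) − £48.00.
Month 1: interest £27.07; balance after payment £2,159.07.
Month 2: interest £26.81; balance after payment £2,137.88.
Closed form: n = −ln(1 − rB₀/P)/ln(1+r) = −ln(0.43608)/ln(1.01242) ≈ 67.255, so the balance reaches zero during payment 68.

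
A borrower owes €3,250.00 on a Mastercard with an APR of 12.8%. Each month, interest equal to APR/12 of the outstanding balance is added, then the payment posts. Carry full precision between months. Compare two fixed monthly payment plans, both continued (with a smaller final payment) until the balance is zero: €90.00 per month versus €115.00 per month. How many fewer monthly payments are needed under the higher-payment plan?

Monthly rate r = 12.8%/12 = 1.06667% = 0.0106667.
At €90.00/mo: n = ⌈−ln(1 − rB₀/P)/ln(1+r)⌉ = 46 payments (last €76.20); total interest = total paid − €3,250.00 = €876.20.
At €115.00/mo: 34 payments (last €93.43); total interest €638.43.
Payments saved = 46 − 34 = 12.

12 fewer payments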